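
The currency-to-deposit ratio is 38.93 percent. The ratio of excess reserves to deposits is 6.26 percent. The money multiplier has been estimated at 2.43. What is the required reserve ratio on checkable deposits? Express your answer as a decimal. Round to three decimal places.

0.120

Using m = 2.43. Since m = (1 + c)/(c + rr + e), the denominator satisfies c + rr + e = (1 + c)/m = (1 + 0.3893) / 2.43 ≈ 0.571728.
With c = 0.3893 and e = 0.0626, the required reserve ratio on checkable deposits is 0.571728 − 0.3893 − 0.0626 = 0.119828.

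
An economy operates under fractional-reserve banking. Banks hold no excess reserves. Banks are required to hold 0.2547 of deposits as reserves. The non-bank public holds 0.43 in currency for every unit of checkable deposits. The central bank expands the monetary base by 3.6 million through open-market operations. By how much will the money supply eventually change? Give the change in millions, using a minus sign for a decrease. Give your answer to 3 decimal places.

7.519 million

The money multiplier is m = (1 + c) / (rr + c) = (1 + 0.43) / (0.2547 + 0.43) ≈ 2.08851.
The purchase adds 3.6 million of base, so ΔM = m × ΔMB = 2.08851 × (+3.6) ≈ 7.5186 million.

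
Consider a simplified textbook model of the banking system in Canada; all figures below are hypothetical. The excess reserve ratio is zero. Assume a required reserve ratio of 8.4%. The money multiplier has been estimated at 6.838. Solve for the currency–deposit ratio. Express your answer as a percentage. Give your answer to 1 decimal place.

7.3%

Using m = 6.838. From m = (1 + c)/(c + rr + e), rearranging gives 1 + c = m·(c + rr + e), so c·(1 − m) = m·(rr + e) − 1.
Hence c = [m·(rr + e) − 1]/(1 − m) = [6.838 × (0.084 + 0) − 1] / (1 − 6.838) ≈ 0.072903.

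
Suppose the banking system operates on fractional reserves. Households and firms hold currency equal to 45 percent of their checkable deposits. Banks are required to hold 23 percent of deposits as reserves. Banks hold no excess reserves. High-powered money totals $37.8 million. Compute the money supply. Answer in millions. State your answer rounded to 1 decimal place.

The money multiplier is m = (1 + c) / (rr + c) = (1 + 0.45) / (0.23 + 0.45) ≈ 2.1324.
So M = m × MB = 2.1324 × 37.8 ≈ 80.6047 million.

$80.6 million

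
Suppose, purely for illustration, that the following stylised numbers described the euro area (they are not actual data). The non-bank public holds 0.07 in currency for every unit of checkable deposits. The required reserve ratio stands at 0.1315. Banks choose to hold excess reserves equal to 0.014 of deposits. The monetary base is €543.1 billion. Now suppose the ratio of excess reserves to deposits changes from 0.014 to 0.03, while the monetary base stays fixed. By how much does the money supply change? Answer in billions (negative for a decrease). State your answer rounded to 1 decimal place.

Initially m₁ = (1 + 0.07) / (0.1315 + 0.014 + 0.07) ≈ 4.96520, so M₁ = 4.96520 × 543.1 ≈ 2696.6001 billion.
After the change m₂ = (1 + 0.07) / (0.1315 + 0.03 + 0.07) ≈ 4.62203, so M₂ = 4.62203 × 543.1 ≈ 2510.2245 billion.
ΔM = M₂ − M₁ = 2510.2245 − 2696.6001 = -186.3756 billion.

-186.4 billion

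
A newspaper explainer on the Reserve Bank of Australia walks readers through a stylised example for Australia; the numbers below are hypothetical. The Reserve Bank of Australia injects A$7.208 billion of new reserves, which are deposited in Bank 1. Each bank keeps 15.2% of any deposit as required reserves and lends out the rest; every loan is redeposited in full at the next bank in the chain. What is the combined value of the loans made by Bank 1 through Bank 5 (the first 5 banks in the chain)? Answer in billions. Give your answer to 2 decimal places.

A$22.58 billion

Bank i lends (1 − rr)^i of the original deposit: Bank 1 lends 7.208·0.8480 ≈ 6.1124, Bank 2 lends 7.208·0.8480² ≈ 5.1833, and so on.
Summing a geometric series: total = 7.208·[0.8480·(1 − 0.8480^5) / (1 − 0.8480)] ≈ 22.5792 billion.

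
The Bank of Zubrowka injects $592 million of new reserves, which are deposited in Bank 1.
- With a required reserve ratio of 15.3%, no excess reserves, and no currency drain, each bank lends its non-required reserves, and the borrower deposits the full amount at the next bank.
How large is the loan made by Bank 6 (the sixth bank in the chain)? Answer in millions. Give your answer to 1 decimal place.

Each bank lends a fraction (1 − rr) = 0.8470 of the deposit it receives, so Bank 6 receives 592·0.8470^5 and lends 592·0.8470^6 ≈ 218.5859 million.

$218.6 million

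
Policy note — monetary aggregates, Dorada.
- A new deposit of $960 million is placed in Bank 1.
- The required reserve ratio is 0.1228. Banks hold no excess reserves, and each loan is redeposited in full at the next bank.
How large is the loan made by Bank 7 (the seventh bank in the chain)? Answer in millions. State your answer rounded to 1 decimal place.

$383.7 million

Each bank lends a fraction (1 − rr) = 0.8772 of the deposit it receives, so Bank 7 receives 960·0.8772^6 and lends 960·0.8772^7 ≈ 383.6733 million.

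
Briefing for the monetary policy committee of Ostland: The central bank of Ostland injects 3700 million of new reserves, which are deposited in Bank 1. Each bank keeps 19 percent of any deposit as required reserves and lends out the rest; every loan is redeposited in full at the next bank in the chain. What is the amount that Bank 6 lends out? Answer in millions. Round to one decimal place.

1045.0 million

Each bank lends a fraction (1 − rr) = 0.8100 of the deposit it receives, so Bank 6 receives 3700·0.8100^5 and lends 3700·0.8100^6 ≈ 1044.9893 million.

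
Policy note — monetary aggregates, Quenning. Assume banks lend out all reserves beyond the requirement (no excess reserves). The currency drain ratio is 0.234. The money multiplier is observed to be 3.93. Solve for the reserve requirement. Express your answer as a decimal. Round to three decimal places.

Using m = 3.93. Since m = (1 + c)/(c + rr + e), the denominator satisfies c + rr + e = (1 + c)/m = (1 + 0.234) / 3.93 ≈ 0.313995.
With c = 0.234 and e = 0, the reserve requirement is 0.313995 − 0.234 − 0 = 0.079995.

0.080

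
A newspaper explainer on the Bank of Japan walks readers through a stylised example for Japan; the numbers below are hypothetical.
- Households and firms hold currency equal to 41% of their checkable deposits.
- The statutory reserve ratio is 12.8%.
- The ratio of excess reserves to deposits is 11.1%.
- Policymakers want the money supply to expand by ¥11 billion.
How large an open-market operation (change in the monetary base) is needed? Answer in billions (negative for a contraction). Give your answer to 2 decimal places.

¥5.06 billion

The money multiplier is m = (1 + c) / (rr + e + c) = (1 + 0.41) / (0.128 + 0.111 + 0.41) ≈ 2.17257.
ΔMB = ΔM / m = (+11) / 2.17257 ≈ 5.0631 billion.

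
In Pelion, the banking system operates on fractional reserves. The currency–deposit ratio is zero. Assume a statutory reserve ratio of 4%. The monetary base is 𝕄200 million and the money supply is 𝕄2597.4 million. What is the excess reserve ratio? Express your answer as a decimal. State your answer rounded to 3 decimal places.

0.037

Using m = M/MB = 2597.4/200 = 12.987000. Since m = (1 + c)/(c + rr + e), the denominator satisfies c + rr + e = (1 + c)/m = (1 + 0) / 12.987000 ≈ 0.077000.
With c = 0 and rr = 0.04, the excess reserve ratio is 0.077000 − 0 − 0.04 = 0.037.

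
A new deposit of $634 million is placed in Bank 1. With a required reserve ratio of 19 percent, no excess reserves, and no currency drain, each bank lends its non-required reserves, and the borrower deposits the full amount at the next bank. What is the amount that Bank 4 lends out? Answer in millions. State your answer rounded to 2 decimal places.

Each bank lends a fraction (1 − rr) = 0.8100 of the deposit it receives, so Bank 4 receives 634·0.8100^3 and lends 634·0.8100^4 ≈ 272.9162 million.

$272.92 million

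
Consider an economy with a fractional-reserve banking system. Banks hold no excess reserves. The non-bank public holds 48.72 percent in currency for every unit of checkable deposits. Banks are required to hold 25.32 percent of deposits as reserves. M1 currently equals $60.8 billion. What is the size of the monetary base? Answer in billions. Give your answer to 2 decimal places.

$30.27 billion

The money multiplier is m = (1 + c) / (rr + c) = (1 + 0.4872) / (0.2532 + 0.4872) ≈ 2.00864.
MB = M / m = 60.8 / 2.00864 ≈ 30.2692 billion.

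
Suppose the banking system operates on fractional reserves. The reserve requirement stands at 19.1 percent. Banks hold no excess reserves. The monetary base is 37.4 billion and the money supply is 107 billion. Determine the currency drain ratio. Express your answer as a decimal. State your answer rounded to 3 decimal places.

0.244

Using m = M/MB = 107/37.4 ≈ 2.860963. From m = (1 + c)/(c + rr + e), rearranging gives 1 + c = m·(c + rr + e), so c·(1 − m) = m·(rr + e) − 1.
Hence c = [m·(rr + e) − 1]/(1 − m) = [2.860963 × (0.191 + 0) − 1] / (1 − 2.860963) ≈ 0.243721.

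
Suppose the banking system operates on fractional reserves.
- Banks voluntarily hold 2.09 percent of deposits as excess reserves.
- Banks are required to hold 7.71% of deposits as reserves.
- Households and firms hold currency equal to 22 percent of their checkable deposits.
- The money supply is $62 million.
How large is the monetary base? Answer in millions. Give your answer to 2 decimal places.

$16.16 million

The money multiplier is m = (1 + c) / (rr + e + c) = (1 + 0.22) / (0.0771 + 0.0209 + 0.22) ≈ 3.83648.
MB = M / m = 62 / 3.83648 ≈ 16.1606 million.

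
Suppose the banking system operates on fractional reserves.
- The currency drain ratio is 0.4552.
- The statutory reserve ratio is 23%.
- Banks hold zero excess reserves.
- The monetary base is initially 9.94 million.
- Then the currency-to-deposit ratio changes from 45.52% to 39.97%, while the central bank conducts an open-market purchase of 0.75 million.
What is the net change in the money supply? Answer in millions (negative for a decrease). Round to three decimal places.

Before: m₁ = (1 + 0.4552) / (0.23 + 0.4552) ≈ 2.123759, MB₁ = 9.94, so M₁ = 2.123759 × 9.94 ≈ 21.1102 million.
After: m₂ = (1 + 0.3997) / (0.23 + 0.3997) ≈ 2.222805, MB₂ = 9.94 + 0.75 = 10.69, so M₂ = 2.222805 × 10.69 ≈ 23.7618 million.
ΔM = M₂ − M₁ = 23.7618 − 21.1102 = 2.6516 million.

2.652 million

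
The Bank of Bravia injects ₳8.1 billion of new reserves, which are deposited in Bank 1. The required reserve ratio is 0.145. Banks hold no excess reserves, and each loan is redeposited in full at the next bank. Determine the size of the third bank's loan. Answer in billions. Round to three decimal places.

Each bank lends a fraction (1 − rr) = 0.8550 of the deposit it receives, so Bank 3 receives 8.1·0.8550^2 and lends 8.1·0.8550^3 ≈ 5.0627 billion.

₳5.063 billion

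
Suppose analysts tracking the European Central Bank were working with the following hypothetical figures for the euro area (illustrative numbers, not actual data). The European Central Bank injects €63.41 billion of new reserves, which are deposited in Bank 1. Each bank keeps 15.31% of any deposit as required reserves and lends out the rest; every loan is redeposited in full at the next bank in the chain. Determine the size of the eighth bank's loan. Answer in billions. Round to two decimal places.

€16.78 billion

Each bank lends a fraction (1 − rr) = 0.8469 of the deposit it receives, so Bank 8 receives 63.41·0.8469^7 and lends 63.41·0.8469^8 ≈ 16.7809 billion.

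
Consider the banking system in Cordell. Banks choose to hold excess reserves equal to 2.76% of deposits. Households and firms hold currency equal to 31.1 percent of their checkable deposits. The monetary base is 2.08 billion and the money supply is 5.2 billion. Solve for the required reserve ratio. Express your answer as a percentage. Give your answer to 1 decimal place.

18.6%

Using m = M/MB = 5.2/2.08 = 2.500000. Since m = (1 + c)/(c + rr + e), the denominator satisfies c + rr + e = (1 + c)/m = (1 + 0.311) / 2.500000 = 0.524400.
With c = 0.311 and e = 0.0276, the required reserve ratio is 0.524400 − 0.311 − 0.0276 = 0.1858.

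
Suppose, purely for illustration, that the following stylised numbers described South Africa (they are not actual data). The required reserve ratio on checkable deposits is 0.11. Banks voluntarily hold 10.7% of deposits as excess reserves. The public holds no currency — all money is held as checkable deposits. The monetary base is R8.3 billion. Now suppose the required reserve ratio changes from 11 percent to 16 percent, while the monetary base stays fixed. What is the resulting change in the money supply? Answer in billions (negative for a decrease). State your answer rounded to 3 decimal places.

-7.163 billion

Initially m₁ = 1 / (0.11 + 0.107) ≈ 4.60829, so M₁ = 4.60829 × 8.3 ≈ 38.2488 billion.
After the change m₂ = 1 / (0.16 + 0.107) ≈ 3.74532, so M₂ = 3.74532 × 8.3 ≈ 31.0862 billion.
ΔM = M₂ − M₁ = 31.0862 − 38.2488 = -7.1626 billion.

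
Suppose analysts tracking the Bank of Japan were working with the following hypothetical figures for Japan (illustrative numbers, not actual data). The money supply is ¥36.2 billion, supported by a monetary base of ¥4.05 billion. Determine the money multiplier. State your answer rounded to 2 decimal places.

The money multiplier is m = M / MB = 36.2 / 4.05 ≈ 8.93827.

8.94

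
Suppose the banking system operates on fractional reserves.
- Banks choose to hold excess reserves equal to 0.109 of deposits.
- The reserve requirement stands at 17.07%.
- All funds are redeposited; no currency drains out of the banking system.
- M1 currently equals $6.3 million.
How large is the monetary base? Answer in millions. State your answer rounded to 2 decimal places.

$1.76 million

The money multiplier is m = 1 / (rr + e) = 1 / (0.1707 + 0.109) ≈ 3.5753.
MB = M / m = 6.3 / 3.5753 ≈ 1.7621 million.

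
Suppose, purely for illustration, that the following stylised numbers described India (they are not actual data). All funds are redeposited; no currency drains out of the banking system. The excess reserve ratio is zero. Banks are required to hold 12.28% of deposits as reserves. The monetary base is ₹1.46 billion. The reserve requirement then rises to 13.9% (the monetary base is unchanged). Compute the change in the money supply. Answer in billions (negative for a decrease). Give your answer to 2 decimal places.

Initially m₁ = 1 / (0.1228) ≈ 8.1433, so M₁ = 8.1433 × 1.46 ≈ 11.8892 billion.
After the change m₂ = 1 / (0.139) ≈ 7.1942, so M₂ = 7.1942 × 1.46 ≈ 10.5035 billion.
ΔM = M₂ − M₁ = 10.5035 − 11.8892 = -1.3857 billion.

-1.39 billion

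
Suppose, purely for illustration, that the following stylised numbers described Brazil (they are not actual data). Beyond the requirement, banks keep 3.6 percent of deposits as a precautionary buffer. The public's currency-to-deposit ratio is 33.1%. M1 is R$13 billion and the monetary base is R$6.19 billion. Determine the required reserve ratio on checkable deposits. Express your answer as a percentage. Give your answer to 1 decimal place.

26.7%

Using m = M/MB = 13/6.19 ≈ 2.100162. Since m = (1 + c)/(c + rr + e), the denominator satisfies c + rr + e = (1 + c)/m = (1 + 0.331) / 2.100162 ≈ 0.633761.
With c = 0.331 and e = 0.036, the required reserve ratio on checkable deposits is 0.633761 − 0.331 − 0.036 = 0.266761.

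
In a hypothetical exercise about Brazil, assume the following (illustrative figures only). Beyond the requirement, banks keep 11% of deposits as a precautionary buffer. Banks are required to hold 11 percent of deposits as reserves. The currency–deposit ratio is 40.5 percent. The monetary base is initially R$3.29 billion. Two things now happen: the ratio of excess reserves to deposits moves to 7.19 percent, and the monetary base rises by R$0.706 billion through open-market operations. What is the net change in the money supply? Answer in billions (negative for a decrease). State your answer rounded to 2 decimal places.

R$2.17 billion

Before: m₁ = (1 + 0.405) / (0.11 + 0.11 + 0.405) = 2.2480, MB₁ = 3.29, so M₁ = 2.2480 × 3.29 ≈ 7.3959 billion.
After: m₂ = (1 + 0.405) / (0.11 + 0.0719 + 0.405) ≈ 2.3939, MB₂ = 3.29 + 0.706 = 3.996, so M₂ = 2.3939 × 3.996 ≈ 9.566 billion.
ΔM = M₂ − M₁ = 9.566 − 7.3959 = 2.1701 billion.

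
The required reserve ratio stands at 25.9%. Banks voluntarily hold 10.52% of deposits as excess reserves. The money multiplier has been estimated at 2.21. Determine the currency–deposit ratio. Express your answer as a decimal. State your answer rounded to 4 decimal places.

Using m = 2.21. From m = (1 + c)/(c + rr + e), rearranging gives 1 + c = m·(c + rr + e), so c·(1 − m) = m·(rr + e) − 1.
Hence c = [m·(rr + e) − 1]/(1 − m) = [2.21 × (0.259 + 0.1052) − 1] / (1 − 2.21) ≈ 0.161255.

0.1613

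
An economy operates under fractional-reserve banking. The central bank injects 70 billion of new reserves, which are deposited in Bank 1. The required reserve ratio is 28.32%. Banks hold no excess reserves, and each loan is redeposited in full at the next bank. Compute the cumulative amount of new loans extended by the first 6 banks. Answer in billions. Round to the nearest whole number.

Bank i lends (1 − rr)^i of the original deposit: Bank 1 lends 70·0.7168 = 50.1760, Bank 2 lends 70·0.7168² ≈ 35.9662, and so on.
Summing a geometric series: total = 70·[0.7168·(1 − 0.7168^6) / (1 − 0.7168)] ≈ 153.1431 billion.

153 billion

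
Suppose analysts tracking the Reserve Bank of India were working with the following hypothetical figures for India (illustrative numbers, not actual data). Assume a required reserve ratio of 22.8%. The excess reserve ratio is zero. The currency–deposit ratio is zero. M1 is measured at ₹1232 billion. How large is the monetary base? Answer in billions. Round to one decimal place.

₹280.9 billion

With no currency drain and no excess reserves, the money multiplier is m = 1/rr = 1/0.228 ≈ 4.385965.
The monetary base is MB = M / m = 1232 / 4.385965 ≈ 280.896 billion.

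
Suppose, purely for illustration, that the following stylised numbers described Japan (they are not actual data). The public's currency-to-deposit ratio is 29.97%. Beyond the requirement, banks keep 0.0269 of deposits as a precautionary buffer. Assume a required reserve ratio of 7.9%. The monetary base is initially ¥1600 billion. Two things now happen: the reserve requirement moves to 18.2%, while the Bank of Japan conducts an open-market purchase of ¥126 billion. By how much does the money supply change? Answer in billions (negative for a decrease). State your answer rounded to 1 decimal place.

Before: m₁ = (1 + 0.2997) / (0.079 + 0.0269 + 0.2997) ≈ 3.204389, MB₁ = 1600, so M₁ = 3.204389 × 1600 = 5127.0224 billion.
After: m₂ = (1 + 0.2997) / (0.182 + 0.0269 + 0.2997) ≈ 2.555446, MB₂ = 1600 + 126 = 1726, so M₂ = 2.555446 × 1726 ≈ 4410.6998 billion.
ΔM = M₂ − M₁ = 4410.6998 − 5127.0224 = -716.3226 billion.

-716.3 billion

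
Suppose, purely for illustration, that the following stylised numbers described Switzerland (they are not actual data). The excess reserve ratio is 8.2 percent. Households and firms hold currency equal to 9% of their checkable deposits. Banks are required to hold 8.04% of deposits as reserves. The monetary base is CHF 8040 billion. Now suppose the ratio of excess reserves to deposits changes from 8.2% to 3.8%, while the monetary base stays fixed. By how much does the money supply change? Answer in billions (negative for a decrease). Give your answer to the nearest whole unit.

CHF 7331 billion

Initially m₁ = (1 + 0.09) / (0.0804 + 0.082 + 0.09) ≈ 4.31854, so M₁ = 4.31854 × 8040 = 34721.0616 billion.
After the change m₂ = (1 + 0.09) / (0.0804 + 0.038 + 0.09) ≈ 5.23033, so M₂ = 5.23033 × 8040 = 42051.8532 billion.
ΔM = M₂ − M₁ = 42051.8532 − 34721.0616 = 7330.7916 billion.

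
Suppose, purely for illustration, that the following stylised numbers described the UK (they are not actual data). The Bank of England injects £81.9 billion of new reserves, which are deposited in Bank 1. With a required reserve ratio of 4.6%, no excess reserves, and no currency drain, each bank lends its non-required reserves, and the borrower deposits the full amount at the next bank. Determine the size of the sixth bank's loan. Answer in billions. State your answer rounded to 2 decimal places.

Each bank lends a fraction (1 − rr) = 0.9540 of the deposit it receives, so Bank 6 receives 81.9·0.9540^5 and lends 81.9·0.9540^6 ≈ 61.7411 billion.

£61.74 billion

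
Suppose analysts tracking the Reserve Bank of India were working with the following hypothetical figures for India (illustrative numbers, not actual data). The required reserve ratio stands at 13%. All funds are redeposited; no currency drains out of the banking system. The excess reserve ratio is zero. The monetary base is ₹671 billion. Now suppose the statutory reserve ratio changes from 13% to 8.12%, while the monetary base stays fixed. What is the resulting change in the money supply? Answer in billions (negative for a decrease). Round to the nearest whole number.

₹3102 billion

Initially m₁ = 1 / (0.13) ≈ 7.6923, so M₁ = 7.6923 × 671 = 5161.5333 billion.
After the change m₂ = 1 / (0.0812) ≈ 12.3153, so M₂ = 12.3153 × 671 = 8263.5663 billion.
ΔM = M₂ − M₁ = 8263.5663 − 5161.5333 = 3102.033 billion.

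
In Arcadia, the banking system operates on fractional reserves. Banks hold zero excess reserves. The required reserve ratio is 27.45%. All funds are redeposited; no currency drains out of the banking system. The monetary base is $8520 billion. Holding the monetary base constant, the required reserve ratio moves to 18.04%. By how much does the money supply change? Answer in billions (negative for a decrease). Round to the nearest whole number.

Initially m₁ = 1 / (0.2745) ≈ 3.64299, so M₁ = 3.64299 × 8520 = 31038.2748 billion.
After the change m₂ = 1 / (0.1804) ≈ 5.54324, so M₂ = 5.54324 × 8520 = 47228.4048 billion.
ΔM = M₂ − M₁ = 47228.4048 − 31038.2748 = 16190.13 billion.

$16190 billion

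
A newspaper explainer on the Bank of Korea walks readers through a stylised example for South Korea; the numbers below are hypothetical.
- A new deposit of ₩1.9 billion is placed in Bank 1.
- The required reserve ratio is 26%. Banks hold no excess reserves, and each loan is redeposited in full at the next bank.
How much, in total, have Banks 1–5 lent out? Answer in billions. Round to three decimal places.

Bank i lends (1 − rr)^i of the original deposit: Bank 1 lends 1.9·0.7400 = 1.4060, Bank 2 lends 1.9·0.7400² ≈ 1.0404, and so on.
Summing a geometric series: total = 1.9·[0.7400·(1 − 0.7400^5) / (1 − 0.7400)] ≈ 4.2077 billion.

₩4.208 billion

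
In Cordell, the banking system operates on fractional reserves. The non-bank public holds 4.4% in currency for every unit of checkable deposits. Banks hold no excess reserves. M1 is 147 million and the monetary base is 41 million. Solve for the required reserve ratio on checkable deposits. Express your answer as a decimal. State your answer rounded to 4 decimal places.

Using m = M/MB = 147/41 ≈ 3.585366. Since m = (1 + c)/(c + rr + e), the denominator satisfies c + rr + e = (1 + c)/m = (1 + 0.044) / 3.585366 ≈ 0.291184.
With c = 0.044 and e = 0, the required reserve ratio on checkable deposits is 0.291184 − 0.044 − 0 = 0.247184.

0.2472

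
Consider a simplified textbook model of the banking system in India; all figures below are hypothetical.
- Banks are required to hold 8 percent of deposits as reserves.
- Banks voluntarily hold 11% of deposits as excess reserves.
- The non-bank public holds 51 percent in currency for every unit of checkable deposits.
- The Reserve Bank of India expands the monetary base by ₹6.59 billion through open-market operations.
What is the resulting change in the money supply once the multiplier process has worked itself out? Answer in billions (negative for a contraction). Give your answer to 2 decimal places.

The money multiplier is m = (1 + c) / (rr + e + c) = (1 + 0.51) / (0.08 + 0.11 + 0.51) ≈ 2.1571.
The purchase adds 6.59 billion of base, so ΔM = m × ΔMB = 2.1571 × (+6.59) ≈ 14.2153 billion.

₹14.22 billion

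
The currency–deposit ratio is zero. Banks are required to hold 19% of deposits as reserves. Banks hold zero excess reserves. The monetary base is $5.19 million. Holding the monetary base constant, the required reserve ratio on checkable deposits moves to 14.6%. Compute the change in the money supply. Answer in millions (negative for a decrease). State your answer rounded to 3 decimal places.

Initially m₁ = 1 / (0.19) ≈ 5.26316, so M₁ = 5.26316 × 5.19 ≈ 27.3158 million.
After the change m₂ = 1 / (0.146) ≈ 6.84932, so M₂ = 6.84932 × 5.19 ≈ 35.548 million.
ΔM = M₂ − M₁ = 35.548 − 27.3158 = 8.2322 million.

$8.232 million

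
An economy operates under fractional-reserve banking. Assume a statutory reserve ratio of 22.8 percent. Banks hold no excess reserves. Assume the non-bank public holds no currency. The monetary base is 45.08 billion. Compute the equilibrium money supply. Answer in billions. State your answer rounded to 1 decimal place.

197.7 billion

With no currency drain or excess reserves, the money multiplier is m = 1/rr = 1/0.228 ≈ 4.3860.
Money supply M = m × MB = 4.3860 × 45.08 ≈ 197.7209 billion.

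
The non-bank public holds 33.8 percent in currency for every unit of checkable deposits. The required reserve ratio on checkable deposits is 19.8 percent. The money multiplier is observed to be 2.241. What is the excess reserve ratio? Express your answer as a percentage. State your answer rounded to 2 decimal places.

Using m = 2.241. Since m = (1 + c)/(c + rr + e), the denominator satisfies c + rr + e = (1 + c)/m = (1 + 0.338) / 2.241 ≈ 0.597055.
With c = 0.338 and rr = 0.198, the excess reserve ratio is 0.597055 − 0.338 − 0.198 = 0.061055.

6.11%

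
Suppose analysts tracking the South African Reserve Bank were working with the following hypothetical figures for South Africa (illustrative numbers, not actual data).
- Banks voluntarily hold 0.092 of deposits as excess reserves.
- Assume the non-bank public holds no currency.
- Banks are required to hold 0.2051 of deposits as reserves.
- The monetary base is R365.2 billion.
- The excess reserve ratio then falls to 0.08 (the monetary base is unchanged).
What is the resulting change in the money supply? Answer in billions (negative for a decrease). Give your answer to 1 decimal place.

R51.7 billion

Initially m₁ = 1 / (0.2051 + 0.092) ≈ 3.36587, so M₁ = 3.36587 × 365.2 ≈ 1229.2157 billion.
After the change m₂ = 1 / (0.2051 + 0.08) ≈ 3.50754, so M₂ = 3.50754 × 365.2 ≈ 1280.9536 billion.
ΔM = M₂ − M₁ = 1280.9536 − 1229.2157 = 51.7379 billion.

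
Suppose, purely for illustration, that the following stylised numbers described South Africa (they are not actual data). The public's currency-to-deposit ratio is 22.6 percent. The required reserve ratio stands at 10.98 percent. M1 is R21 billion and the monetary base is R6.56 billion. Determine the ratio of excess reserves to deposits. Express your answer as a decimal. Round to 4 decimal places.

0.0472

Using m = M/MB = 21/6.56 ≈ 3.201220. Since m = (1 + c)/(c + rr + e), the denominator satisfies c + rr + e = (1 + c)/m = (1 + 0.226) / 3.201220 ≈ 0.382979.
With c = 0.226 and rr = 0.1098, the ratio of excess reserves to deposits is 0.382979 − 0.226 − 0.1098 = 0.047179.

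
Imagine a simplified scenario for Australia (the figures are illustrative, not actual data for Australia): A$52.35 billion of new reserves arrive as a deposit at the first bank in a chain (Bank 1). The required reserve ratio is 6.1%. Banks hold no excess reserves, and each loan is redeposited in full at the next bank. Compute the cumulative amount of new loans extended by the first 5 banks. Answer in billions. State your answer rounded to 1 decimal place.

A$217.6 billion

Bank i lends (1 − rr)^i of the original deposit: Bank 1 lends 52.35·0.9390 ≈ 49.1567, Bank 2 lends 52.35·0.9390² ≈ 46.1581, and so on.
Summing a geometric series: total = 52.35·[0.9390·(1 − 0.9390^5) / (1 − 0.9390)] ≈ 217.5717 billion.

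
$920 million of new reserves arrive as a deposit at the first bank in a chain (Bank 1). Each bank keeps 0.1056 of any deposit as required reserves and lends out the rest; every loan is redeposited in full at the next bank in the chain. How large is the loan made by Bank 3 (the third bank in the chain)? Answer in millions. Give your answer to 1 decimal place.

$658.2 million

Each bank lends a fraction (1 − rr) = 0.8944 of the deposit it receives, so Bank 3 receives 920·0.8944^2 and lends 920·0.8944^3 ≈ 658.2384 million.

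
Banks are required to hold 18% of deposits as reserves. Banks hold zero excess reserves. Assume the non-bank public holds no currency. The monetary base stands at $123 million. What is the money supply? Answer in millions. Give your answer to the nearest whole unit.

With no currency drain or excess reserves, the money multiplier is m = 1/rr = 1/0.18 ≈ 5.5556.
Money supply M = m × MB = 5.5556 × 123 = 683.3388 million.

$683 million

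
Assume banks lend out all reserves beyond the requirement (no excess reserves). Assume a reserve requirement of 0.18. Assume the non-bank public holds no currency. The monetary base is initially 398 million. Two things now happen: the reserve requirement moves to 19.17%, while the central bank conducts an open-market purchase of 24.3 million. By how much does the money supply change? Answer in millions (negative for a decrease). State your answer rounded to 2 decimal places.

-8.19 million

Before: m₁ = 1 / (0.18) ≈ 5.555556, MB₁ = 398, so M₁ = 5.555556 × 398 ≈ 2211.1113 million.
After: m₂ = 1 / (0.1917) ≈ 5.216484, MB₂ = 398 + 24.3 = 422.3, so M₂ = 5.216484 × 422.3 ≈ 2202.9212 million.
ΔM = M₂ − M₁ = 2202.9212 − 2211.1113 = -8.1901 million.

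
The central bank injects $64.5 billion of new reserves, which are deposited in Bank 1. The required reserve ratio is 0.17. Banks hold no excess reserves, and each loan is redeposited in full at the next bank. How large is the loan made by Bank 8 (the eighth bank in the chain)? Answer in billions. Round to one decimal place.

Each bank lends a fraction (1 − rr) = 0.8300 of the deposit it receives, so Bank 8 receives 64.5·0.8300^7 and lends 64.5·0.8300^8 ≈ 14.5273 billion.

$14.5 billion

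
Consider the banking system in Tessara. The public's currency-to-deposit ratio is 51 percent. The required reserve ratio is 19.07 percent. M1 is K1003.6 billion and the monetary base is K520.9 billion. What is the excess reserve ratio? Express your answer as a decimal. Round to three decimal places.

Using m = M/MB = 1003.6/520.9 ≈ 1.926665. Since m = (1 + c)/(c + rr + e), the denominator satisfies c + rr + e = (1 + c)/m = (1 + 0.51) / 1.926665 ≈ 0.783738.
With c = 0.51 and rr = 0.1907, the excess reserve ratio is 0.783738 − 0.51 − 0.1907 = 0.083038.

0.083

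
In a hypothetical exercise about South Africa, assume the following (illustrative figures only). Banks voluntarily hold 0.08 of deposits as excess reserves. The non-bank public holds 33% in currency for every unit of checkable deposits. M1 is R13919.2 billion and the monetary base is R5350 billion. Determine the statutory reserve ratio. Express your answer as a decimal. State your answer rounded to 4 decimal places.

Using m = M/MB = 13919.2/5350 ≈ 2.601720. Since m = (1 + c)/(c + rr + e), the denominator satisfies c + rr + e = (1 + c)/m = (1 + 0.33) / 2.601720 ≈ 0.511200.
With c = 0.33 and e = 0.08, the statutory reserve ratio is 0.511200 − 0.33 − 0.08 = 0.1012.

0.1012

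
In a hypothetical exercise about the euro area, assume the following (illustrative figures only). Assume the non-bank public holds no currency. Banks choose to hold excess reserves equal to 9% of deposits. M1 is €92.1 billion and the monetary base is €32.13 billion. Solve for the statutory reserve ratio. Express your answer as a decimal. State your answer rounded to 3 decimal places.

0.259

Using m = M/MB = 92.1/32.13 ≈ 2.866480. Since m = (1 + c)/(c + rr + e), the denominator satisfies c + rr + e = (1 + c)/m = (1 + 0) / 2.866480 ≈ 0.348860.
With c = 0 and e = 0.09, the statutory reserve ratio is 0.348860 − 0 − 0.09 = 0.25886.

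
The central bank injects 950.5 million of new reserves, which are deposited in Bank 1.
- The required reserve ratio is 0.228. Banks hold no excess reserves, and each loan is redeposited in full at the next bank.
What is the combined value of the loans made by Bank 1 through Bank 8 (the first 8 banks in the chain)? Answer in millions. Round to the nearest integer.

2812 million

Bank i lends (1 − rr)^i of the original deposit: Bank 1 lends 950.5·0.7720 = 733.7860, Bank 2 lends 950.5·0.7720² ≈ 566.4828, and so on.
Summing a geometric series: total = 950.5·[0.7720·(1 − 0.7720^8) / (1 − 0.7720)] ≈ 2812.3158 million.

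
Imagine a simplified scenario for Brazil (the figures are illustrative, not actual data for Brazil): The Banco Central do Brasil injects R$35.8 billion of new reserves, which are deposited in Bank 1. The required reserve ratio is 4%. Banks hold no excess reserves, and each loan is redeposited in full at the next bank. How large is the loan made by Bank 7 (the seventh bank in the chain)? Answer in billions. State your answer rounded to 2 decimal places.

Each bank lends a fraction (1 − rr) = 0.9600 of the deposit it receives, so Bank 7 receives 35.8·0.9600^6 and lends 35.8·0.9600^7 ≈ 26.9018 billion.

R$26.90 billion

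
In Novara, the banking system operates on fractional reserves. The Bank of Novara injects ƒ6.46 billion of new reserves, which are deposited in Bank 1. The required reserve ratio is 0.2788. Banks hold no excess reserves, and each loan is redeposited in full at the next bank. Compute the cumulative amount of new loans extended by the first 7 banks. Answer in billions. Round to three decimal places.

ƒ15.015 billion

Bank i lends (1 − rr)^i of the original deposit: Bank 1 lends 6.46·0.7212 ≈ 4.6590, Bank 2 lends 6.46·0.7212² ≈ 3.3600, and so on.
Summing a geometric series: total = 6.46·[0.7212·(1 − 0.7212^7) / (1 − 0.7212)] ≈ 15.0149 billion.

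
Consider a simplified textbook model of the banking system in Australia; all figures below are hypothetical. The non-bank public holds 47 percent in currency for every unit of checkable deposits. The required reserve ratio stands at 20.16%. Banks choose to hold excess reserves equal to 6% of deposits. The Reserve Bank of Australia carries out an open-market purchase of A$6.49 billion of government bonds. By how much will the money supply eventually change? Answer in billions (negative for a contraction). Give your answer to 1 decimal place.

The money multiplier is m = (1 + c) / (rr + e + c) = (1 + 0.47) / (0.2016 + 0.06 + 0.47) ≈ 2.0093.
The purchase adds 6.49 billion of base, so ΔM = m × ΔMB = 2.0093 × (+6.49) ≈ 13.0404 billion.

A$13.0 billion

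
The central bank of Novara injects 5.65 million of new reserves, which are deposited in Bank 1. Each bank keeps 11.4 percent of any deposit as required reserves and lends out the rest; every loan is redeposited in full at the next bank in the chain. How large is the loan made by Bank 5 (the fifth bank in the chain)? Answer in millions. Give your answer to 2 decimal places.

Each bank lends a fraction (1 − rr) = 0.8860 of the deposit it receives, so Bank 5 receives 5.65·0.8860^4 and lends 5.65·0.8860^5 ≈ 3.0847 million.

3.08 million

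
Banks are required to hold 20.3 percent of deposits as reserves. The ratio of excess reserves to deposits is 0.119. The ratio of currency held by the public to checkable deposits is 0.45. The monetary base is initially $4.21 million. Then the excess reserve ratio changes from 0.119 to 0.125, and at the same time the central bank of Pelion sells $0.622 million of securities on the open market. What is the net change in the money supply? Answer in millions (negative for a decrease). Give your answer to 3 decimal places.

-1.220 million

Before: m₁ = (1 + 0.45) / (0.203 + 0.119 + 0.45) ≈ 1.87824, MB₁ = 4.21, so M₁ = 1.87824 × 4.21 ≈ 7.9074 million.
After: m₂ = (1 + 0.45) / (0.203 + 0.125 + 0.45) ≈ 1.86375, MB₂ = 4.21 − 0.622 = 3.588, so M₂ = 1.86375 × 3.588 ≈ 6.6871 million.
ΔM = M₂ − M₁ = 6.6871 − 7.9074 = -1.2203 million.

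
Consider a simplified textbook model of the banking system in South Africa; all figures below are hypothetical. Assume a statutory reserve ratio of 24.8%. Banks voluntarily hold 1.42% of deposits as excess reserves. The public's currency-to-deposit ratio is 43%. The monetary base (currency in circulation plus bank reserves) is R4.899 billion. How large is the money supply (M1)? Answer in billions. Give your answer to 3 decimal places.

R10.121 billion

The money multiplier is m = (1 + c) / (rr + e + c) = (1 + 0.43) / (0.248 + 0.0142 + 0.43) ≈ 2.06588.
So M = m × MB = 2.06588 × 4.899 ≈ 10.1207 billion.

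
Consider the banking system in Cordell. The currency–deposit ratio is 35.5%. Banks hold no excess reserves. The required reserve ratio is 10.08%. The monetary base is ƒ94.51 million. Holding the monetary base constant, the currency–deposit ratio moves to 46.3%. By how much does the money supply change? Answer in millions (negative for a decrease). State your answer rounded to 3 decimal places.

-35.716 million

Initially m₁ = (1 + 0.355) / (0.1008 + 0.355) ≈ 2.972795, so M₁ = 2.972795 × 94.51 ≈ 280.9589 million.
After the change m₂ = (1 + 0.463) / (0.1008 + 0.463) ≈ 2.594892, so M₂ = 2.594892 × 94.51 ≈ 245.2432 million.
ΔM = M₂ − M₁ = 245.2432 − 280.9589 = -35.7157 million.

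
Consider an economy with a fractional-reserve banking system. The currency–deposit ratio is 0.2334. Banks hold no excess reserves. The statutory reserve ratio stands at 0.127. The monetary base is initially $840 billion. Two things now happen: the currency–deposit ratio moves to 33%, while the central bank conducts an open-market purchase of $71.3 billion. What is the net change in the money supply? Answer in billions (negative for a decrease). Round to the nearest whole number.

-223 billion

Before: m₁ = (1 + 0.2334) / (0.127 + 0.2334) ≈ 3.4223, MB₁ = 840, so M₁ = 3.4223 × 840 = 2874.732 billion.
After: m₂ = (1 + 0.33) / (0.127 + 0.33) ≈ 2.9103, MB₂ = 840 + 71.3 = 911.3, so M₂ = 2.9103 × 911.3 ≈ 2652.1564 billion.
ΔM = M₂ − M₁ = 2652.1564 − 2874.732 = -222.5756 billion.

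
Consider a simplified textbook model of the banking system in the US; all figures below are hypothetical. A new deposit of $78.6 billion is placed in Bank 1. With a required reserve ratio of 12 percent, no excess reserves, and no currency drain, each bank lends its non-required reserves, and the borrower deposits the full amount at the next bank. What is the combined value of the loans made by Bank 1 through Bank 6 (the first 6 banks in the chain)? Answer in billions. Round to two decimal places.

$308.72 billion

Bank i lends (1 − rr)^i of the original deposit: Bank 1 lends 78.6·0.8800 = 69.1680, Bank 2 lends 78.6·0.8800² ≈ 60.8678, and so on.
Summing a geometric series: total = 78.6·[0.8800·(1 − 0.8800^6) / (1 − 0.8800)] ≈ 308.7175 billion.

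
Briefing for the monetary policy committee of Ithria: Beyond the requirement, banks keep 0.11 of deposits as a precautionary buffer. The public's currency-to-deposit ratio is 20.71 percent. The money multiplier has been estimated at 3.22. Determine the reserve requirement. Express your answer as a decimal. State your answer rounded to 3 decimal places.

0.058

Using m = 3.22. Since m = (1 + c)/(c + rr + e), the denominator satisfies c + rr + e = (1 + c)/m = (1 + 0.2071) / 3.22 ≈ 0.374876.
With c = 0.2071 and e = 0.11, the reserve requirement is 0.374876 − 0.2071 − 0.11 = 0.057776.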